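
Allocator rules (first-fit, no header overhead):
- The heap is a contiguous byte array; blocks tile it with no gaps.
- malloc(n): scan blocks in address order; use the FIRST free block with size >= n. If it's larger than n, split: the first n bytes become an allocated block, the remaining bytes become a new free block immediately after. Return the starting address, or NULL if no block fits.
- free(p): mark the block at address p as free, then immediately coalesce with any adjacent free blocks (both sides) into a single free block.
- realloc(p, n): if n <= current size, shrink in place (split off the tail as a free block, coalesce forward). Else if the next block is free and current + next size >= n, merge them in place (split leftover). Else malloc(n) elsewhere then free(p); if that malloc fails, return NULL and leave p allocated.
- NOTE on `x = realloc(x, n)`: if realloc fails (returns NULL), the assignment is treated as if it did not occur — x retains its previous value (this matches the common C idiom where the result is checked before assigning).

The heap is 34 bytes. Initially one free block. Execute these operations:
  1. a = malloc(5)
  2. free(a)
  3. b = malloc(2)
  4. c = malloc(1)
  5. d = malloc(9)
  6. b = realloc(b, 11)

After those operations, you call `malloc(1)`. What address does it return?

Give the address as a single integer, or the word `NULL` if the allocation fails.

Answer: 0

Derivation:
Op 1: a = malloc(5) -> a = 0; heap: [0-4 ALLOC][5-33 FREE]
Op 2: free(a) -> (freed a); heap: [0-33 FREE]
Op 3: b = malloc(2) -> b = 0; heap: [0-1 ALLOC][2-33 FREE]
Op 4: c = malloc(1) -> c = 2; heap: [0-1 ALLOC][2-2 ALLOC][3-33 FREE]
Op 5: d = malloc(9) -> d = 3; heap: [0-1 ALLOC][2-2 ALLOC][3-11 ALLOC][12-33 FREE]
Op 6: b = realloc(b, 11) -> b = 12; heap: [0-1 FREE][2-2 ALLOC][3-11 ALLOC][12-22 ALLOC][23-33 FREE]
malloc(1): first-fit scan over [0-1 FREE][2-2 ALLOC][3-11 ALLOC][12-22 ALLOC][23-33 FREE] -> 0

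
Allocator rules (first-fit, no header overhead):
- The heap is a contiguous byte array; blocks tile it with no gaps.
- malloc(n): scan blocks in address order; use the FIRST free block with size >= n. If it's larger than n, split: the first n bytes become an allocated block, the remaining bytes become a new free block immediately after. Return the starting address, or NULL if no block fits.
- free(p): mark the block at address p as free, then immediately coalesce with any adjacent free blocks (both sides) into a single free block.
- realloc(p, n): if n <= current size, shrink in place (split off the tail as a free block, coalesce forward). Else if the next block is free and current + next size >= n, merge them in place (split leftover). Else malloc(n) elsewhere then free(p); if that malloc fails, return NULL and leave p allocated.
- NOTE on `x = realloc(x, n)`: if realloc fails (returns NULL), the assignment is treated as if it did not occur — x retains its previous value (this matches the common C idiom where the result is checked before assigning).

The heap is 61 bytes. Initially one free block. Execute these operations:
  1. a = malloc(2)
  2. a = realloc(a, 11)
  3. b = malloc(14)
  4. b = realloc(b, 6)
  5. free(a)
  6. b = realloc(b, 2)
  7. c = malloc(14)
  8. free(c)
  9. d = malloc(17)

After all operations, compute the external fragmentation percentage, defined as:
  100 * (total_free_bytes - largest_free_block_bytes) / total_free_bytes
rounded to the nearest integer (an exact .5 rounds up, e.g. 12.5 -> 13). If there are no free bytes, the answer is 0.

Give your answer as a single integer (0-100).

Op 1: a = malloc(2) -> a = 0; heap: [0-1 ALLOC][2-60 FREE]
Op 2: a = realloc(a, 11) -> a = 0; heap: [0-10 ALLOC][11-60 FREE]
Op 3: b = malloc(14) -> b = 11; heap: [0-10 ALLOC][11-24 ALLOC][25-60 FREE]
Op 4: b = realloc(b, 6) -> b = 11; heap: [0-10 ALLOC][11-16 ALLOC][17-60 FREE]
Op 5: free(a) -> (freed a); heap: [0-10 FREE][11-16 ALLOC][17-60 FREE]
Op 6: b = realloc(b, 2) -> b = 11; heap: [0-10 FREE][11-12 ALLOC][13-60 FREE]
Op 7: c = malloc(14) -> c = 13; heap: [0-10 FREE][11-12 ALLOC][13-26 ALLOC][27-60 FREE]
Op 8: free(c) -> (freed c); heap: [0-10 FREE][11-12 ALLOC][13-60 FREE]
Op 9: d = malloc(17) -> d = 13; heap: [0-10 FREE][11-12 ALLOC][13-29 ALLOC][30-60 FREE]
Free blocks: [11 31] total_free=42 largest=31 -> 100*(42-31)/42 = 1100/42 ≈ 26.190 -> rounds to 26

Answer: 26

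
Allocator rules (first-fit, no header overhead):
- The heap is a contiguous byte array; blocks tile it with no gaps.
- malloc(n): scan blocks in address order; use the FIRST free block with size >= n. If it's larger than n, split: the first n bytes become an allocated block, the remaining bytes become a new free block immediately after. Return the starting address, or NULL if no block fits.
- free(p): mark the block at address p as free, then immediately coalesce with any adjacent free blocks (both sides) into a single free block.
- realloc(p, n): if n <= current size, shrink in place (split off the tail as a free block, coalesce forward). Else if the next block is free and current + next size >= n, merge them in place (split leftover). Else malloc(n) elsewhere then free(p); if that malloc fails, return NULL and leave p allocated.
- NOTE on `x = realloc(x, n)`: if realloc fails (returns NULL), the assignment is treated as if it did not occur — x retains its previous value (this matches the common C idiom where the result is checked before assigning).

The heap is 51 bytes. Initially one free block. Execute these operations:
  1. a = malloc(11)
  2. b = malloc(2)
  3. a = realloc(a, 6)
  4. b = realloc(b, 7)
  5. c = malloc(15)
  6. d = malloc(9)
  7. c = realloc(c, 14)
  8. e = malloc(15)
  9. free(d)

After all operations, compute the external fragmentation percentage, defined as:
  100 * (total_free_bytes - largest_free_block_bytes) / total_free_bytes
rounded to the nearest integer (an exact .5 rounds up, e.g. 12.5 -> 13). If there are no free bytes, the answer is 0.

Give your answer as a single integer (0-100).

Op 1: a = malloc(11) -> a = 0; heap: [0-10 ALLOC][11-50 FREE]
Op 2: b = malloc(2) -> b = 11; heap: [0-10 ALLOC][11-12 ALLOC][13-50 FREE]
Op 3: a = realloc(a, 6) -> a = 0; heap: [0-5 ALLOC][6-10 FREE][11-12 ALLOC][13-50 FREE]
Op 4: b = realloc(b, 7) -> b = 11; heap: [0-5 ALLOC][6-10 FREE][11-17 ALLOC][18-50 FREE]
Op 5: c = malloc(15) -> c = 18; heap: [0-5 ALLOC][6-10 FREE][11-17 ALLOC][18-32 ALLOC][33-50 FREE]
Op 6: d = malloc(9) -> d = 33; heap: [0-5 ALLOC][6-10 FREE][11-17 ALLOC][18-32 ALLOC][33-41 ALLOC][42-50 FREE]
Op 7: c = realloc(c, 14) -> c = 18; heap: [0-5 ALLOC][6-10 FREE][11-17 ALLOC][18-31 ALLOC][32-32 FREE][33-41 ALLOC][42-50 FREE]
Op 8: e = malloc(15) -> e = NULL; heap: [0-5 ALLOC][6-10 FREE][11-17 ALLOC][18-31 ALLOC][32-32 FREE][33-41 ALLOC][42-50 FREE]
Op 9: free(d) -> (freed d); heap: [0-5 ALLOC][6-10 FREE][11-17 ALLOC][18-31 ALLOC][32-50 FREE]
Free blocks: [5 19] total_free=24 largest=19 -> 100*(24-19)/24 = 500/24 ≈ 20.833 -> rounds to 21

Answer: 21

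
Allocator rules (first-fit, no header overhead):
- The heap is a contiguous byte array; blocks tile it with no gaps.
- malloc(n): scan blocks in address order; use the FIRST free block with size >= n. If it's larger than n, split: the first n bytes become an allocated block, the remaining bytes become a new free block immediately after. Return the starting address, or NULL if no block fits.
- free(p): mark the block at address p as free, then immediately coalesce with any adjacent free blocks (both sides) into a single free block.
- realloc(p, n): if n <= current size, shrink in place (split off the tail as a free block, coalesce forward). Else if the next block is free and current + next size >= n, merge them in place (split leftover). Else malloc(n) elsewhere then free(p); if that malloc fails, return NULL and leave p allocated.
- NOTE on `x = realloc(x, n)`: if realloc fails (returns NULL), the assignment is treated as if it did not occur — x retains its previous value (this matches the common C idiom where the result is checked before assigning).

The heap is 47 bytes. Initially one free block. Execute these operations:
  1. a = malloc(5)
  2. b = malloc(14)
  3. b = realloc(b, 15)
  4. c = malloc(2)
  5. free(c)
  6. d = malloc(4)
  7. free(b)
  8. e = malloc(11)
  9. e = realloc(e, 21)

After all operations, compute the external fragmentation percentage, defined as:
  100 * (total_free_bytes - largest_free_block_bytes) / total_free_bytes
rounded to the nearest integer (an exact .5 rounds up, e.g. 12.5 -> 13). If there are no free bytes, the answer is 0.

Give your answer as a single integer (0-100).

Answer: 12

Derivation:
Op 1: a = malloc(5) -> a = 0; heap: [0-4 ALLOC][5-46 FREE]
Op 2: b = malloc(14) -> b = 5; heap: [0-4 ALLOC][5-18 ALLOC][19-46 FREE]
Op 3: b = realloc(b, 15) -> b = 5; heap: [0-4 ALLOC][5-19 ALLOC][20-46 FREE]
Op 4: c = malloc(2) -> c = 20; heap: [0-4 ALLOC][5-19 ALLOC][20-21 ALLOC][22-46 FREE]
Op 5: free(c) -> (freed c); heap: [0-4 ALLOC][5-19 ALLOC][20-46 FREE]
Op 6: d = malloc(4) -> d = 20; heap: [0-4 ALLOC][5-19 ALLOC][20-23 ALLOC][24-46 FREE]
Op 7: free(b) -> (freed b); heap: [0-4 ALLOC][5-19 FREE][20-23 ALLOC][24-46 FREE]
Op 8: e = malloc(11) -> e = 5; heap: [0-4 ALLOC][5-15 ALLOC][16-19 FREE][20-23 ALLOC][24-46 FREE]
Op 9: e = realloc(e, 21) -> e = 24; heap: [0-4 ALLOC][5-19 FREE][20-23 ALLOC][24-44 ALLOC][45-46 FREE]
Free blocks: [15 2] total_free=17 largest=15 -> 100*(17-15)/17 = 200/17 ≈ 11.765 -> rounds to 12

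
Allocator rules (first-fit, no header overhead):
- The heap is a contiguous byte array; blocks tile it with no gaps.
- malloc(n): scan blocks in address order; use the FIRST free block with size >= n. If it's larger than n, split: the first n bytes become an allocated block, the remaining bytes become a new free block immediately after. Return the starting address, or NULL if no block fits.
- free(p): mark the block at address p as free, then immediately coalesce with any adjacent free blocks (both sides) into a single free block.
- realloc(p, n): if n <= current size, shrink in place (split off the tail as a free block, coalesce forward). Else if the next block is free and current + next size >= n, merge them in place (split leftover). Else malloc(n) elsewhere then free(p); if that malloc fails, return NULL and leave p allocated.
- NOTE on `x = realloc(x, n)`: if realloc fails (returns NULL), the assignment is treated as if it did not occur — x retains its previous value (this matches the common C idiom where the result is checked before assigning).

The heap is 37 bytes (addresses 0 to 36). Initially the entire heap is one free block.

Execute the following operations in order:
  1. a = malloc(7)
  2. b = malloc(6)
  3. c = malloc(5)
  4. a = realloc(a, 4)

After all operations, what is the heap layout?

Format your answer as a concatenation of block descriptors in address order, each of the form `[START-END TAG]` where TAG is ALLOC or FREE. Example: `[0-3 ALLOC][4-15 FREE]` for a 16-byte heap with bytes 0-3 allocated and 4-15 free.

Answer: [0-3 ALLOC][4-6 FREE][7-12 ALLOC][13-17 ALLOC][18-36 FREE]

Derivation:
Op 1: a = malloc(7) -> a = 0; heap: [0-6 ALLOC][7-36 FREE]
Op 2: b = malloc(6) -> b = 7; heap: [0-6 ALLOC][7-12 ALLOC][13-36 FREE]
Op 3: c = malloc(5) -> c = 13; heap: [0-6 ALLOC][7-12 ALLOC][13-17 ALLOC][18-36 FREE]
Op 4: a = realloc(a, 4) -> a = 0; heap: [0-3 ALLOC][4-6 FREE][7-12 ALLOC][13-17 ALLOC][18-36 FREE]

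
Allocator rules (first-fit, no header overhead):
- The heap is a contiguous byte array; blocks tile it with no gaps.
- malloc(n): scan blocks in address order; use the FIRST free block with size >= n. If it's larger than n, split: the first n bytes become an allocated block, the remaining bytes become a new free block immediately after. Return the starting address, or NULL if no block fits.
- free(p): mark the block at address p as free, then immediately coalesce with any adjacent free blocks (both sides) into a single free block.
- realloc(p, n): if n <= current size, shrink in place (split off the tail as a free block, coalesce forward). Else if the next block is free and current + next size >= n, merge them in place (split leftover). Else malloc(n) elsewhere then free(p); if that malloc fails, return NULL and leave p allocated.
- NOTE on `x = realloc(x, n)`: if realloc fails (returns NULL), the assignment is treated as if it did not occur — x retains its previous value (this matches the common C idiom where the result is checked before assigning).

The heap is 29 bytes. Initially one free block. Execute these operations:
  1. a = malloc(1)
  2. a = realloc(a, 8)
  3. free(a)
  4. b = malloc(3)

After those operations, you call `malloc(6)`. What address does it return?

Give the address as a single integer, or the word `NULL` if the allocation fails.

Answer: 3

Derivation:
Op 1: a = malloc(1) -> a = 0; heap: [0-0 ALLOC][1-28 FREE]
Op 2: a = realloc(a, 8) -> a = 0; heap: [0-7 ALLOC][8-28 FREE]
Op 3: free(a) -> (freed a); heap: [0-28 FREE]
Op 4: b = malloc(3) -> b = 0; heap: [0-2 ALLOC][3-28 FREE]
malloc(6): first-fit scan over [0-2 ALLOC][3-28 FREE] -> 3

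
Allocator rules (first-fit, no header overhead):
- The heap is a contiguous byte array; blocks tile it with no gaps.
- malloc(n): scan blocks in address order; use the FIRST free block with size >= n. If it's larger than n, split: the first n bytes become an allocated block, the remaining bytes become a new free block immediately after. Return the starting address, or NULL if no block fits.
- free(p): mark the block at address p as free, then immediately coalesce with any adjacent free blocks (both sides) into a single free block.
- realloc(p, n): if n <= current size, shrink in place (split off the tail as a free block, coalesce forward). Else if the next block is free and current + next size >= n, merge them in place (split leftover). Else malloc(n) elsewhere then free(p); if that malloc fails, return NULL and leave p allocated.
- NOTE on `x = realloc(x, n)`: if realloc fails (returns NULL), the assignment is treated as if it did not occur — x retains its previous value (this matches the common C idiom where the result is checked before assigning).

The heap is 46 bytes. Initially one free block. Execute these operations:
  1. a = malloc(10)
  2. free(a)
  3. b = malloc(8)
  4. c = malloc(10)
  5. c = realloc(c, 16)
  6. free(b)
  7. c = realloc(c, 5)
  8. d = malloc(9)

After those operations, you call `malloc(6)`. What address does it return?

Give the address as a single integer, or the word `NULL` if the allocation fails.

Op 1: a = malloc(10) -> a = 0; heap: [0-9 ALLOC][10-45 FREE]
Op 2: free(a) -> (freed a); heap: [0-45 FREE]
Op 3: b = malloc(8) -> b = 0; heap: [0-7 ALLOC][8-45 FREE]
Op 4: c = malloc(10) -> c = 8; heap: [0-7 ALLOC][8-17 ALLOC][18-45 FREE]
Op 5: c = realloc(c, 16) -> c = 8; heap: [0-7 ALLOC][8-23 ALLOC][24-45 FREE]
Op 6: free(b) -> (freed b); heap: [0-7 FREE][8-23 ALLOC][24-45 FREE]
Op 7: c = realloc(c, 5) -> c = 8; heap: [0-7 FREE][8-12 ALLOC][13-45 FREE]
Op 8: d = malloc(9) -> d = 13; heap: [0-7 FREE][8-12 ALLOC][13-21 ALLOC][22-45 FREE]
malloc(6): first-fit scan over [0-7 FREE][8-12 ALLOC][13-21 ALLOC][22-45 FREE] -> 0

Answer: 0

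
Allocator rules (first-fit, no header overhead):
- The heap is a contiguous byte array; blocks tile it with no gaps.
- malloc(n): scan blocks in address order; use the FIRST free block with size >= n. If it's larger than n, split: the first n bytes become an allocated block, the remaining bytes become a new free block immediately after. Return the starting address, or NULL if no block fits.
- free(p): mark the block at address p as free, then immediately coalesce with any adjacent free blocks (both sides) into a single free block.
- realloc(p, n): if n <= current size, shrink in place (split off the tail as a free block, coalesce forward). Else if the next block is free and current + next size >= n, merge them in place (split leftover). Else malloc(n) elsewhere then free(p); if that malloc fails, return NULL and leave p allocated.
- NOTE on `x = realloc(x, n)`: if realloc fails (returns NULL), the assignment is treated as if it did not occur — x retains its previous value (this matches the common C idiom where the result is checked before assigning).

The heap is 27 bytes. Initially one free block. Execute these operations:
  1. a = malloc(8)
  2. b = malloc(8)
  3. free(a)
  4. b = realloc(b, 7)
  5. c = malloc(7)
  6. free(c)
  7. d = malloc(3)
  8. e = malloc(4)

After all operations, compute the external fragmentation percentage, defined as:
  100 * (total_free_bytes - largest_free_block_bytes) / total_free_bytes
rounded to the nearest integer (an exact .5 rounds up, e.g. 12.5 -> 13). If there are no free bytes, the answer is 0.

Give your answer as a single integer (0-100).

Op 1: a = malloc(8) -> a = 0; heap: [0-7 ALLOC][8-26 FREE]
Op 2: b = malloc(8) -> b = 8; heap: [0-7 ALLOC][8-15 ALLOC][16-26 FREE]
Op 3: free(a) -> (freed a); heap: [0-7 FREE][8-15 ALLOC][16-26 FREE]
Op 4: b = realloc(b, 7) -> b = 8; heap: [0-7 FREE][8-14 ALLOC][15-26 FREE]
Op 5: c = malloc(7) -> c = 0; heap: [0-6 ALLOC][7-7 FREE][8-14 ALLOC][15-26 FREE]
Op 6: free(c) -> (freed c); heap: [0-7 FREE][8-14 ALLOC][15-26 FREE]
Op 7: d = malloc(3) -> d = 0; heap: [0-2 ALLOC][3-7 FREE][8-14 ALLOC][15-26 FREE]
Op 8: e = malloc(4) -> e = 3; heap: [0-2 ALLOC][3-6 ALLOC][7-7 FREE][8-14 ALLOC][15-26 FREE]
Free blocks: [1 12] total_free=13 largest=12 -> 100*(13-12)/13 = 100/13 ≈ 7.692 -> rounds to 8

Answer: 8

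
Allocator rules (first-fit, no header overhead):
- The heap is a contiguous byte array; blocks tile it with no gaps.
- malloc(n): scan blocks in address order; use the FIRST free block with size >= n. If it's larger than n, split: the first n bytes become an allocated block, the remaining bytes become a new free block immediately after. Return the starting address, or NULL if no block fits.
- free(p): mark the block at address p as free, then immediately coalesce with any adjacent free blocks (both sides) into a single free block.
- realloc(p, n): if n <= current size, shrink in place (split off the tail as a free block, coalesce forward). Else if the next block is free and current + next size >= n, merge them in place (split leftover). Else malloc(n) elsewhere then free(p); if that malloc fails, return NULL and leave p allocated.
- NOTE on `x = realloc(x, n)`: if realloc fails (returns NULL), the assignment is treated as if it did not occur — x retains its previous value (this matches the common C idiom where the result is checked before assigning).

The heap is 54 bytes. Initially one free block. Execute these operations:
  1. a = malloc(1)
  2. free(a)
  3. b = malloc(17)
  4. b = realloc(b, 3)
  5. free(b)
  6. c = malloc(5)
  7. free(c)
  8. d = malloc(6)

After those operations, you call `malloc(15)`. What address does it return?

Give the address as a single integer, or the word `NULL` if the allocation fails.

Answer: 6

Derivation:
Op 1: a = malloc(1) -> a = 0; heap: [0-0 ALLOC][1-53 FREE]
Op 2: free(a) -> (freed a); heap: [0-53 FREE]
Op 3: b = malloc(17) -> b = 0; heap: [0-16 ALLOC][17-53 FREE]
Op 4: b = realloc(b, 3) -> b = 0; heap: [0-2 ALLOC][3-53 FREE]
Op 5: free(b) -> (freed b); heap: [0-53 FREE]
Op 6: c = malloc(5) -> c = 0; heap: [0-4 ALLOC][5-53 FREE]
Op 7: free(c) -> (freed c); heap: [0-53 FREE]
Op 8: d = malloc(6) -> d = 0; heap: [0-5 ALLOC][6-53 FREE]
malloc(15): first-fit scan over [0-5 ALLOC][6-53 FREE] -> 6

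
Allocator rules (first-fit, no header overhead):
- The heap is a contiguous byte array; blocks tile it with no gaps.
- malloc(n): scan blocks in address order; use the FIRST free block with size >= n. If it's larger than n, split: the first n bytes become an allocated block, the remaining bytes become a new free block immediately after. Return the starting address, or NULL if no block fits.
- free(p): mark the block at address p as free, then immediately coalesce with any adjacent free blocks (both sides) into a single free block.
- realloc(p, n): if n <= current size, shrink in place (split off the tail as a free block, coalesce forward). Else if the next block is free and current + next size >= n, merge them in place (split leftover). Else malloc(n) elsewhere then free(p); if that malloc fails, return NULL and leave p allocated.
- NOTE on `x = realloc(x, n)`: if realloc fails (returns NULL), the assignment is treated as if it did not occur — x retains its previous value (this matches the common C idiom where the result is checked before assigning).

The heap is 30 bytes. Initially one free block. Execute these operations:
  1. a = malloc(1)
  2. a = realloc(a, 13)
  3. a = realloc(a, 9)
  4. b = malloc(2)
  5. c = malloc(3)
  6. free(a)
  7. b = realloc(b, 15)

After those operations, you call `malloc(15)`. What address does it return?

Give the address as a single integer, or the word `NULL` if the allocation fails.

Answer: NULL

Derivation:
Op 1: a = malloc(1) -> a = 0; heap: [0-0 ALLOC][1-29 FREE]
Op 2: a = realloc(a, 13) -> a = 0; heap: [0-12 ALLOC][13-29 FREE]
Op 3: a = realloc(a, 9) -> a = 0; heap: [0-8 ALLOC][9-29 FREE]
Op 4: b = malloc(2) -> b = 9; heap: [0-8 ALLOC][9-10 ALLOC][11-29 FREE]
Op 5: c = malloc(3) -> c = 11; heap: [0-8 ALLOC][9-10 ALLOC][11-13 ALLOC][14-29 FREE]
Op 6: free(a) -> (freed a); heap: [0-8 FREE][9-10 ALLOC][11-13 ALLOC][14-29 FREE]
Op 7: b = realloc(b, 15) -> b = 14; heap: [0-10 FREE][11-13 ALLOC][14-28 ALLOC][29-29 FREE]
malloc(15): first-fit scan over [0-10 FREE][11-13 ALLOC][14-28 ALLOC][29-29 FREE] -> NULL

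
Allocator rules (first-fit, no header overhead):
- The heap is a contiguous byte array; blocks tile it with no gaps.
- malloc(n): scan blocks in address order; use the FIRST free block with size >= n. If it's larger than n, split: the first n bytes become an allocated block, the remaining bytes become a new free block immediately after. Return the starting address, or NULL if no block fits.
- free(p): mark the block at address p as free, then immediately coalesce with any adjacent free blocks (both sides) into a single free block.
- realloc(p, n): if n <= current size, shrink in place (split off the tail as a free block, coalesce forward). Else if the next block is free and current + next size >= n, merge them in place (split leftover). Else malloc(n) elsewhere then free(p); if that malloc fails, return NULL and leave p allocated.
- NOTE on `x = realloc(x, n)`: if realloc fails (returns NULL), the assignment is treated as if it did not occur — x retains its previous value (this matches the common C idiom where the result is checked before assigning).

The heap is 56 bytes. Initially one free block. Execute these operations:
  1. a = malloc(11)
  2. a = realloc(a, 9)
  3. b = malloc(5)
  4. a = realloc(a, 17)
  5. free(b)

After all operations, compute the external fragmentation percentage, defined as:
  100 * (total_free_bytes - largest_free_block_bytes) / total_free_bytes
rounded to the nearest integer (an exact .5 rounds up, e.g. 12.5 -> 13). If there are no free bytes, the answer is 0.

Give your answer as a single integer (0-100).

Answer: 36

Derivation:
Op 1: a = malloc(11) -> a = 0; heap: [0-10 ALLOC][11-55 FREE]
Op 2: a = realloc(a, 9) -> a = 0; heap: [0-8 ALLOC][9-55 FREE]
Op 3: b = malloc(5) -> b = 9; heap: [0-8 ALLOC][9-13 ALLOC][14-55 FREE]
Op 4: a = realloc(a, 17) -> a = 14; heap: [0-8 FREE][9-13 ALLOC][14-30 ALLOC][31-55 FREE]
Op 5: free(b) -> (freed b); heap: [0-13 FREE][14-30 ALLOC][31-55 FREE]
Free blocks: [14 25] total_free=39 largest=25 -> 100*(39-25)/39 = 1400/39 ≈ 35.897 -> rounds to 36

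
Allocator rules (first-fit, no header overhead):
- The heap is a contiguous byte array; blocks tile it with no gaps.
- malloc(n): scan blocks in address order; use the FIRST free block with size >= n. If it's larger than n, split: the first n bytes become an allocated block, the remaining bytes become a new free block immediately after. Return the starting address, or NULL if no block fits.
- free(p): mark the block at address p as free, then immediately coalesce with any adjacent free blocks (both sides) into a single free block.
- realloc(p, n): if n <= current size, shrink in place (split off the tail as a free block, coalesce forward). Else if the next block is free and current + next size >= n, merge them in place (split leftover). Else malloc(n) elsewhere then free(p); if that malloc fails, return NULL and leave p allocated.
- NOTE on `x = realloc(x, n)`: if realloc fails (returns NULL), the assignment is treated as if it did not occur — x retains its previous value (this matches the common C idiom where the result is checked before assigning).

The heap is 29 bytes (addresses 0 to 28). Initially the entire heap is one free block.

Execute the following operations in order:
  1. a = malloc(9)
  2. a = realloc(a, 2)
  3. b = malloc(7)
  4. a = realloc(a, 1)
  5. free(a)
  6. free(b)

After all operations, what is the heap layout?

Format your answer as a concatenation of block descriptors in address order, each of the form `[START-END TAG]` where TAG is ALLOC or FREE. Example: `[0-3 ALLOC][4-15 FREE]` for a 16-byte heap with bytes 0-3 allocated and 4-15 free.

Answer: [0-28 FREE]

Derivation:
Op 1: a = malloc(9) -> a = 0; heap: [0-8 ALLOC][9-28 FREE]
Op 2: a = realloc(a, 2) -> a = 0; heap: [0-1 ALLOC][2-28 FREE]
Op 3: b = malloc(7) -> b = 2; heap: [0-1 ALLOC][2-8 ALLOC][9-28 FREE]
Op 4: a = realloc(a, 1) -> a = 0; heap: [0-0 ALLOC][1-1 FREE][2-8 ALLOC][9-28 FREE]
Op 5: free(a) -> (freed a); heap: [0-1 FREE][2-8 ALLOC][9-28 FREE]
Op 6: free(b) -> (freed b); heap: [0-28 FREE]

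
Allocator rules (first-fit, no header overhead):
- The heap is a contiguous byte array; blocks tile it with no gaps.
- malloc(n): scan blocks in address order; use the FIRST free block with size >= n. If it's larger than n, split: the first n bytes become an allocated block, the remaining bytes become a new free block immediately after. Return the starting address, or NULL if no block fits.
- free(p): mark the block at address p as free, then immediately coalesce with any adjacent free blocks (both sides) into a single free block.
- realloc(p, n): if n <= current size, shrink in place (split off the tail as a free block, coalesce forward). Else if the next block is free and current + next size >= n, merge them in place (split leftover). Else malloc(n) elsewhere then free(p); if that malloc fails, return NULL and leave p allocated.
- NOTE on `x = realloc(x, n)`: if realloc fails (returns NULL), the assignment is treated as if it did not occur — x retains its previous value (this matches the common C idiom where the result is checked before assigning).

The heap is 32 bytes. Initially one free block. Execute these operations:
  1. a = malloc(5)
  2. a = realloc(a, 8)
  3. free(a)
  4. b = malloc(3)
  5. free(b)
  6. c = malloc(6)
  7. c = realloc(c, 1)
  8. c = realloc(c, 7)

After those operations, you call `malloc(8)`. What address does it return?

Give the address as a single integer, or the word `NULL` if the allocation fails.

Answer: 7

Derivation:
Op 1: a = malloc(5) -> a = 0; heap: [0-4 ALLOC][5-31 FREE]
Op 2: a = realloc(a, 8) -> a = 0; heap: [0-7 ALLOC][8-31 FREE]
Op 3: free(a) -> (freed a); heap: [0-31 FREE]
Op 4: b = malloc(3) -> b = 0; heap: [0-2 ALLOC][3-31 FREE]
Op 5: free(b) -> (freed b); heap: [0-31 FREE]
Op 6: c = malloc(6) -> c = 0; heap: [0-5 ALLOC][6-31 FREE]
Op 7: c = realloc(c, 1) -> c = 0; heap: [0-0 ALLOC][1-31 FREE]
Op 8: c = realloc(c, 7) -> c = 0; heap: [0-6 ALLOC][7-31 FREE]
malloc(8): first-fit scan over [0-6 ALLOC][7-31 FREE] -> 7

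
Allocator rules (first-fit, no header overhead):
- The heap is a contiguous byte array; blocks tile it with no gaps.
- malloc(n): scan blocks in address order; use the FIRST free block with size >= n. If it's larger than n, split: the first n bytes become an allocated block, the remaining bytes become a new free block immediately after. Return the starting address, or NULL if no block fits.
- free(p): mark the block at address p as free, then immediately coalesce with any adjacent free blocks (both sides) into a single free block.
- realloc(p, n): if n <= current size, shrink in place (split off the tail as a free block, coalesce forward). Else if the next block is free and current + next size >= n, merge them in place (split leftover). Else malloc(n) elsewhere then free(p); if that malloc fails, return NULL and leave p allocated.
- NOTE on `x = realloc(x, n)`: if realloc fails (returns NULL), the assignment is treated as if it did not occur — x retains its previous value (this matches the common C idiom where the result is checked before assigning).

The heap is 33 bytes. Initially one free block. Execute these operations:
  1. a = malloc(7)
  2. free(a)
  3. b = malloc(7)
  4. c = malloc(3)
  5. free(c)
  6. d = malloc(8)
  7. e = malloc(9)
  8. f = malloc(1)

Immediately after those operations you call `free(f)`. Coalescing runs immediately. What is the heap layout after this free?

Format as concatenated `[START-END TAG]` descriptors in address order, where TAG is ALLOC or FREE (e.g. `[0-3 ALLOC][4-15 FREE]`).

Op 1: a = malloc(7) -> a = 0; heap: [0-6 ALLOC][7-32 FREE]
Op 2: free(a) -> (freed a); heap: [0-32 FREE]
Op 3: b = malloc(7) -> b = 0; heap: [0-6 ALLOC][7-32 FREE]
Op 4: c = malloc(3) -> c = 7; heap: [0-6 ALLOC][7-9 ALLOC][10-32 FREE]
Op 5: free(c) -> (freed c); heap: [0-6 ALLOC][7-32 FREE]
Op 6: d = malloc(8) -> d = 7; heap: [0-6 ALLOC][7-14 ALLOC][15-32 FREE]
Op 7: e = malloc(9) -> e = 15; heap: [0-6 ALLOC][7-14 ALLOC][15-23 ALLOC][24-32 FREE]
Op 8: f = malloc(1) -> f = 24; heap: [0-6 ALLOC][7-14 ALLOC][15-23 ALLOC][24-24 ALLOC][25-32 FREE]
free(f): f = 24 -> block [24-24 ALLOC]; mark free, coalesce with adjacent free neighbors -> [0-6 ALLOC][7-14 ALLOC][15-23 ALLOC][24-32 FREE]

Answer: [0-6 ALLOC][7-14 ALLOC][15-23 ALLOC][24-32 FREE]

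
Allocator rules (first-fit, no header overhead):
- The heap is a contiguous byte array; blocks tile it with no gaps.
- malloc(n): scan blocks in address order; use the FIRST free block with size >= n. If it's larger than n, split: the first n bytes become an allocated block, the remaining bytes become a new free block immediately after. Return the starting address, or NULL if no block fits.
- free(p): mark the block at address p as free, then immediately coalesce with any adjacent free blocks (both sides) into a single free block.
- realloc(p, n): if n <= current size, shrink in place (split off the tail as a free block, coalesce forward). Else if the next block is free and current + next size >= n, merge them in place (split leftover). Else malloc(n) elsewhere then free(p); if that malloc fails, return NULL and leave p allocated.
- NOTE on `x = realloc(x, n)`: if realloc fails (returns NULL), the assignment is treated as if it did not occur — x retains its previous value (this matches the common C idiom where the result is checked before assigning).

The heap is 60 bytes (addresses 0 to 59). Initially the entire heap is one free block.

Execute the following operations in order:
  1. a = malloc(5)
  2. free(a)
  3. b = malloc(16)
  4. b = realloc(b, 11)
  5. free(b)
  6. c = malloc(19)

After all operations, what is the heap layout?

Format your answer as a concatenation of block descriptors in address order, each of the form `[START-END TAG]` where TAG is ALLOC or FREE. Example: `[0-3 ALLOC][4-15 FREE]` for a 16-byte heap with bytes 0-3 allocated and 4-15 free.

Op 1: a = malloc(5) -> a = 0; heap: [0-4 ALLOC][5-59 FREE]
Op 2: free(a) -> (freed a); heap: [0-59 FREE]
Op 3: b = malloc(16) -> b = 0; heap: [0-15 ALLOC][16-59 FREE]
Op 4: b = realloc(b, 11) -> b = 0; heap: [0-10 ALLOC][11-59 FREE]
Op 5: free(b) -> (freed b); heap: [0-59 FREE]
Op 6: c = malloc(19) -> c = 0; heap: [0-18 ALLOC][19-59 FREE]

Answer: [0-18 ALLOC][19-59 FREE]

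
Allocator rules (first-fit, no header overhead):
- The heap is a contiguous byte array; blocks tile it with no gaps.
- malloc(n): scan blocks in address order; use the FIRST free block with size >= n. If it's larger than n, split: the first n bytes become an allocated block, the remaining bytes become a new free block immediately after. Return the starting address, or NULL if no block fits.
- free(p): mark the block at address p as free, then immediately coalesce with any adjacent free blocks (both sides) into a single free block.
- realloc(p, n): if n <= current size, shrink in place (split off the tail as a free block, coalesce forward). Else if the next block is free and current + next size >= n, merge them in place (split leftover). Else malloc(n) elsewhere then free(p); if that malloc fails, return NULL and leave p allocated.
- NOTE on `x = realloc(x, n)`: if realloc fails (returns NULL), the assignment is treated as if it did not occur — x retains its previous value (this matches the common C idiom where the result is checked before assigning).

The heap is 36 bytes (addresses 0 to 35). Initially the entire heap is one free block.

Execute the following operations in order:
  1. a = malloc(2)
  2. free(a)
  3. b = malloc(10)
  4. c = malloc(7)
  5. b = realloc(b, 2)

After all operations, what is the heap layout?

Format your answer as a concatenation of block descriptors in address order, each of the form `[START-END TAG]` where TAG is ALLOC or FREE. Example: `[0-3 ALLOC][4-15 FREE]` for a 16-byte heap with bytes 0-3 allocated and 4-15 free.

Answer: [0-1 ALLOC][2-9 FREE][10-16 ALLOC][17-35 FREE]

Derivation:
Op 1: a = malloc(2) -> a = 0; heap: [0-1 ALLOC][2-35 FREE]
Op 2: free(a) -> (freed a); heap: [0-35 FREE]
Op 3: b = malloc(10) -> b = 0; heap: [0-9 ALLOC][10-35 FREE]
Op 4: c = malloc(7) -> c = 10; heap: [0-9 ALLOC][10-16 ALLOC][17-35 FREE]
Op 5: b = realloc(b, 2) -> b = 0; heap: [0-1 ALLOC][2-9 FREE][10-16 ALLOC][17-35 FREE]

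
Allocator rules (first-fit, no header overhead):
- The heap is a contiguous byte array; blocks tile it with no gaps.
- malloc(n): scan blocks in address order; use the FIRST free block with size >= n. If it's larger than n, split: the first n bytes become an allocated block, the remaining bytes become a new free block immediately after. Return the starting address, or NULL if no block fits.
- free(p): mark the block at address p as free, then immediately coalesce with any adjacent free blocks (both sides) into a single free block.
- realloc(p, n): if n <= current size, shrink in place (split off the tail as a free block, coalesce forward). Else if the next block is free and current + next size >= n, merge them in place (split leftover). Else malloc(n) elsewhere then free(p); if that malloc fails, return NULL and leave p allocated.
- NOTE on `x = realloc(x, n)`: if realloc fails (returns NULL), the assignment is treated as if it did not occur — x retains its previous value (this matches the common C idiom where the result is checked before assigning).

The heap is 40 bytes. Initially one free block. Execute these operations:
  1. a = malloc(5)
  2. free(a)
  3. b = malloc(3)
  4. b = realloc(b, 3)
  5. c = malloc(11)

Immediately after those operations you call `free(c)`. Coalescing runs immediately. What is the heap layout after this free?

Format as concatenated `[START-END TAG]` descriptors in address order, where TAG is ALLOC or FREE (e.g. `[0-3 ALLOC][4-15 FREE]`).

Op 1: a = malloc(5) -> a = 0; heap: [0-4 ALLOC][5-39 FREE]
Op 2: free(a) -> (freed a); heap: [0-39 FREE]
Op 3: b = malloc(3) -> b = 0; heap: [0-2 ALLOC][3-39 FREE]
Op 4: b = realloc(b, 3) -> b = 0; heap: [0-2 ALLOC][3-39 FREE]
Op 5: c = malloc(11) -> c = 3; heap: [0-2 ALLOC][3-13 ALLOC][14-39 FREE]
free(c): c = 3 -> block [3-13 ALLOC]; mark free, coalesce with adjacent free neighbors -> [0-2 ALLOC][3-39 FREE]

Answer: [0-2 ALLOC][3-39 FREE]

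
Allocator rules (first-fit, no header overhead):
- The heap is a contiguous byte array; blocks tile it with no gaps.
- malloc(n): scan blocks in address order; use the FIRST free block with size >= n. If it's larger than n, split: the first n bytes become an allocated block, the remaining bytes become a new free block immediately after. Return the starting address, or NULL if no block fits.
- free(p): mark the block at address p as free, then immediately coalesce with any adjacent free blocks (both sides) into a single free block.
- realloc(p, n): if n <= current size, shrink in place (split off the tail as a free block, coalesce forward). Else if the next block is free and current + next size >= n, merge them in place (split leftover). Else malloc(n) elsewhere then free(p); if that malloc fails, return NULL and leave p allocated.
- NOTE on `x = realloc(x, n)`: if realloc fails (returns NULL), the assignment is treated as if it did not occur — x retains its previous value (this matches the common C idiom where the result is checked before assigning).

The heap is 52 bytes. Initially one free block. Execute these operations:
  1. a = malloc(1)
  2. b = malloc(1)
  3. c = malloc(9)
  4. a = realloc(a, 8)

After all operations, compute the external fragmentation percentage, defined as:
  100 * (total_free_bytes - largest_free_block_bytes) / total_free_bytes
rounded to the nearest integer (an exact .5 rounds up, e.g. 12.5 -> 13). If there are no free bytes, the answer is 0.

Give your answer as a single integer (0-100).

Answer: 3

Derivation:
Op 1: a = malloc(1) -> a = 0; heap: [0-0 ALLOC][1-51 FREE]
Op 2: b = malloc(1) -> b = 1; heap: [0-0 ALLOC][1-1 ALLOC][2-51 FREE]
Op 3: c = malloc(9) -> c = 2; heap: [0-0 ALLOC][1-1 ALLOC][2-10 ALLOC][11-51 FREE]
Op 4: a = realloc(a, 8) -> a = 11; heap: [0-0 FREE][1-1 ALLOC][2-10 ALLOC][11-18 ALLOC][19-51 FREE]
Free blocks: [1 33] total_free=34 largest=33 -> 100*(34-33)/34 = 100/34 ≈ 2.941 -> rounds to 3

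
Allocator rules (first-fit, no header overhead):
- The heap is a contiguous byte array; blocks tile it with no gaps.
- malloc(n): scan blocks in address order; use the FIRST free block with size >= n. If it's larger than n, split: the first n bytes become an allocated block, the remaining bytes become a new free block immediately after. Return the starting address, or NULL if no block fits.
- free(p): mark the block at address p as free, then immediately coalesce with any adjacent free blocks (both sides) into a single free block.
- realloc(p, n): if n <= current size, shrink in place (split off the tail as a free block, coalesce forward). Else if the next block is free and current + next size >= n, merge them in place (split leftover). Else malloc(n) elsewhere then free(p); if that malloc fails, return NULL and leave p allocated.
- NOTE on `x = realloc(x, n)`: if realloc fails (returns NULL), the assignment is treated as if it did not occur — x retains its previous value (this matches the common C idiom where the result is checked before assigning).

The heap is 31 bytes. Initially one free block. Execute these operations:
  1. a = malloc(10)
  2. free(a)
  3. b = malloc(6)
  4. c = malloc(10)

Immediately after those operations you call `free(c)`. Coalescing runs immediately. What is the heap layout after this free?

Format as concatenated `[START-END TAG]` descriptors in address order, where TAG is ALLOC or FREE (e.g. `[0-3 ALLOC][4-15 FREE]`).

Op 1: a = malloc(10) -> a = 0; heap: [0-9 ALLOC][10-30 FREE]
Op 2: free(a) -> (freed a); heap: [0-30 FREE]
Op 3: b = malloc(6) -> b = 0; heap: [0-5 ALLOC][6-30 FREE]
Op 4: c = malloc(10) -> c = 6; heap: [0-5 ALLOC][6-15 ALLOC][16-30 FREE]
free(c): c = 6 -> block [6-15 ALLOC]; mark free, coalesce with adjacent free neighbors -> [0-5 ALLOC][6-30 FREE]

Answer: [0-5 ALLOC][6-30 FREE]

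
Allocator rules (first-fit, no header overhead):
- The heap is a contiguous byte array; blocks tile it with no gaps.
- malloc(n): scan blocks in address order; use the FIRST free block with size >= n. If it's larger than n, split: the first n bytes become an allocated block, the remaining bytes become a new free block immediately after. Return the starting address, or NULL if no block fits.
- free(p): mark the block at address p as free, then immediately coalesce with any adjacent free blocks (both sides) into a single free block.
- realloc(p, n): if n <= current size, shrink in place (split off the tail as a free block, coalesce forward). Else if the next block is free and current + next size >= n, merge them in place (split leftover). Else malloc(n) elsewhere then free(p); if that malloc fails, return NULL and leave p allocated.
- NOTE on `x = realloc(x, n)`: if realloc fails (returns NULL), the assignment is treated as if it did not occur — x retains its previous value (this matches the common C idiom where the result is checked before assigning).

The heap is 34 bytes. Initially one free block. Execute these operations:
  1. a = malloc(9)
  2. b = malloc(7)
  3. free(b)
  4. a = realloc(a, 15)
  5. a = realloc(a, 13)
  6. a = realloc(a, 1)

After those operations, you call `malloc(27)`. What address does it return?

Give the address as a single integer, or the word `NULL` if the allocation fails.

Op 1: a = malloc(9) -> a = 0; heap: [0-8 ALLOC][9-33 FREE]
Op 2: b = malloc(7) -> b = 9; heap: [0-8 ALLOC][9-15 ALLOC][16-33 FREE]
Op 3: free(b) -> (freed b); heap: [0-8 ALLOC][9-33 FREE]
Op 4: a = realloc(a, 15) -> a = 0; heap: [0-14 ALLOC][15-33 FREE]
Op 5: a = realloc(a, 13) -> a = 0; heap: [0-12 ALLOC][13-33 FREE]
Op 6: a = realloc(a, 1) -> a = 0; heap: [0-0 ALLOC][1-33 FREE]
malloc(27): first-fit scan over [0-0 ALLOC][1-33 FREE] -> 1

Answer: 1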